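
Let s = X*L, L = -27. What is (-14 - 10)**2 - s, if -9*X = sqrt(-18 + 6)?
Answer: 576 - 6*I*sqrt(3) ≈ 576.0 - 10.392*I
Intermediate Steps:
X = -2*I*sqrt(3)/9 (X = -sqrt(-18 + 6)/9 = -2*I*sqrt(3)/9 ≈ -0.3849*I)
s = 6*I*sqrt(3) (s = -2*I*sqrt(3)/9*(-27) = 6*I*sqrt(3) ≈ 10.392*I)
(-14 - 10)**2 - s = (-14 - 10)**2 - 6*I*sqrt(3) = (-24)**2 - 6*I*sqrt(3) = 576 - 6*I*sqrt(3)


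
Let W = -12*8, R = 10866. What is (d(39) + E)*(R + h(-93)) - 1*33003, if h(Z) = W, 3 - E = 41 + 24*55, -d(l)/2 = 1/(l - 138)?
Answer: -483728699/33 ≈ -1.4658e+7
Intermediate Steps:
W = -96
d(l) = -2/(-138 + l) (d(l) = -2/(l - 138) = -2/(-138 + l))
E = -1358 (E = 3 - (41 + 24*55) = 3 - (41 + 1320) = 3 - 1*1361 = 3 - 1361 = -1358)
h(Z) = -96
(d(39) + E)*(R + h(-93)) - 1*33003 = (-2/(-138 + 39) - 1358)*(10866 - 96) - 1*33003 = (-2/(-99) - 1358)*10770 - 33003 = (-2*(-1/99) - 1358)*10770 - 33003 = (2/99 - 1358)*10770 - 33003 = -134440/99*10770 - 33003 = -482639600/33 - 33003 = -483728699/33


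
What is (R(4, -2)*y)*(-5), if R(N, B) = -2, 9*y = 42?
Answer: 140/3 ≈ 46.667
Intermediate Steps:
y = 14/3 (y = (⅑)*42 = 14/3 ≈ 4.6667)
(R(4, -2)*y)*(-5) = -2*14/3*(-5) = -28/3*(-5) = 140/3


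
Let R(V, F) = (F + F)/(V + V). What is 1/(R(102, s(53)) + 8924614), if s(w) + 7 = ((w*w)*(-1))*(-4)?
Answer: 34/303440619 ≈ 1.1205e-7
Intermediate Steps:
s(w) = -7 + 4*w**2 (s(w) = -7 + ((w*w)*(-1))*(-4) = -7 + (w**2*(-1))*(-4) = -7 - w**2*(-4) = -7 + 4*w**2)
R(V, F) = F/V (R(V, F) = (2*F)/((2*V)) = (2*F)*(1/(2*V)) = F/V)
1/(R(102, s(53)) + 8924614) = 1/((-7 + 4*53**2)/102 + 8924614) = 1/((-7 + 4*2809)*(1/102) + 8924614) = 1/((-7 + 11236)*(1/102) + 8924614) = 1/(11229*(1/102) + 8924614) = 1/(3743/34 + 8924614) = 1/(303440619/34) = 34/303440619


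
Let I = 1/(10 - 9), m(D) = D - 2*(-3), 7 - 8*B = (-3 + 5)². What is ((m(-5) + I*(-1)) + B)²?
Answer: 9/64 ≈ 0.14063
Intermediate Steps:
B = 3/8 (B = 7/8 - (-3 + 5)²/8 = 7/8 - ⅛*2² = 7/8 - ⅛*4 = 7/8 - ½ = 3/8 ≈ 0.37500)
m(D) = 6 + D (m(D) = D + 6 = 6 + D)
I = 1 (I = 1/1 = 1)
((m(-5) + I*(-1)) + B)² = (((6 - 5) + 1*(-1)) + 3/8)² = ((1 - 1) + 3/8)² = (0 + 3/8)² = (3/8)² = 9/64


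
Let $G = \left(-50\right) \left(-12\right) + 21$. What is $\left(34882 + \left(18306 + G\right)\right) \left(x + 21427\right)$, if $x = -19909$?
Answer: $81682062$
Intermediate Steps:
$G = 621$ ($G = 600 + 21 = 621$)
$\left(34882 + \left(18306 + G\right)\right) \left(x + 21427\right) = \left(34882 + \left(18306 + 621\right)\right) \left(-19909 + 21427\right) = \left(34882 + 18927\right) 1518 = 53809 \cdot 1518 = 81682062$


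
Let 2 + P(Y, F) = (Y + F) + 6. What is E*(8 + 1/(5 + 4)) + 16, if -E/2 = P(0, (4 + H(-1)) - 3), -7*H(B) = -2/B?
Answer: -1270/21 ≈ -60.476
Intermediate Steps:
H(B) = 2/(7*B) (H(B) = -(-2)/(7*B) = 2/(7*B))
P(Y, F) = 4 + F + Y (P(Y, F) = -2 + ((Y + F) + 6) = -2 + ((F + Y) + 6) = -2 + (6 + F + Y) = 4 + F + Y)
E = -66/7 (E = -2*(4 + ((4 + (2/7)/(-1)) - 3) + 0) = -2*(4 + ((4 + (2/7)*(-1)) - 3) + 0) = -2*(4 + ((4 - 2/7) - 3) + 0) = -2*(4 + (26/7 - 3) + 0) = -2*(4 + 5/7 + 0) = -2*33/7 = -66/7 ≈ -9.4286)
E*(8 + 1/(5 + 4)) + 16 = -66*(8 + 1/(5 + 4))/7 + 16 = -66*(8 + 1/9)/7 + 16 = -66*(8 + ⅑)/7 + 16 = -66/7*73/9 + 16 = -1606/21 + 16 = -1270/21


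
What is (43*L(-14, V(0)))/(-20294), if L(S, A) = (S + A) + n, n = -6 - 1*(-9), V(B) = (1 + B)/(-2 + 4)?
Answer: 903/40588 ≈ 0.022248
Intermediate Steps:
V(B) = 1/2 + B/2 (V(B) = (1 + B)/2 = (1 + B)*(1/2) = 1/2 + B/2)
n = 3 (n = -6 + 9 = 3)
L(S, A) = 3 + A + S (L(S, A) = (S + A) + 3 = (A + S) + 3 = 3 + A + S)
(43*L(-14, V(0)))/(-20294) = (43*(3 + (1/2 + (1/2)*0) - 14))/(-20294) = (43*(3 + (1/2 + 0) - 14))*(-1/20294) = (43*(3 + 1/2 - 14))*(-1/20294) = (43*(-21/2))*(-1/20294) = -903/2*(-1/20294) = 903/40588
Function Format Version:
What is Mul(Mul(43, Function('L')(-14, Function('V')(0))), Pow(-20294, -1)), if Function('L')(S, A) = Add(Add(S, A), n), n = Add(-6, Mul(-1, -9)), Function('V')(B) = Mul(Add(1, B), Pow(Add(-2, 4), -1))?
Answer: Rational(903, 40588) ≈ 0.022248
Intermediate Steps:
Function('V')(B) = Add(Rational(1, 2), Mul(Rational(1, 2), B)) (Function('V')(B) = Mul(Add(1, B), Pow(2, -1)) = Mul(Add(1, B), Rational(1, 2)) = Add(Rational(1, 2), Mul(Rational(1, 2), B)))
n = 3 (n = Add(-6, 9) = 3)
Function('L')(S, A) = Add(3, A, S) (Function('L')(S, A) = Add(Add(S, A), 3) = Add(Add(A, S), 3) = Add(3, A, S))
Mul(Mul(43, Function('L')(-14, Function('V')(0))), Pow(-20294, -1)) = Mul(Mul(43, Add(3, Add(Rational(1, 2), Mul(Rational(1, 2), 0)), -14)), Pow(-20294, -1)) = Mul(Mul(43, Add(3, Add(Rational(1, 2), 0), -14)), Rational(-1, 20294)) = Mul(Mul(43, Add(3, Rational(1, 2), -14)), Rational(-1, 20294)) = Mul(Mul(43, Rational(-21, 2)), Rational(-1, 20294)) = Mul(Rational(-903, 2), Rational(-1, 20294)) = Rational(903, 40588)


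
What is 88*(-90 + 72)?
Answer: -1584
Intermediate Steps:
88*(-90 + 72) = 88*(-18) = -1584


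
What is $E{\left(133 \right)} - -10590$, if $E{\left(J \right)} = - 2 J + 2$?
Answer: $10326$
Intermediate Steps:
$E{\left(J \right)} = 2 - 2 J$
$E{\left(133 \right)} - -10590 = \left(2 - 266\right) - -10590 = \left(2 - 266\right) + \left(-1794 + 12384\right) = -264 + 10590 = 10326$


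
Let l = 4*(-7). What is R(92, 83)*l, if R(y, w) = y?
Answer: -2576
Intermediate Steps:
l = -28
R(92, 83)*l = 92*(-28) = -2576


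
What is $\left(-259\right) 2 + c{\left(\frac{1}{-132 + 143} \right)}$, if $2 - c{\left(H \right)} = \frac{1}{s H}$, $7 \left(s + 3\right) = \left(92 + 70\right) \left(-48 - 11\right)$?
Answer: $- \frac{4942687}{9579} \approx -515.99$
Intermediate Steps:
$s = - \frac{9579}{7}$ ($s = -3 + \frac{\left(92 + 70\right) \left(-48 - 11\right)}{7} = -3 + \frac{162 \left(-59\right)}{7} = -3 + \frac{1}{7} \left(-9558\right) = -3 - \frac{9558}{7} = - \frac{9579}{7} \approx -1368.4$)
$c{\left(H \right)} = 2 + \frac{7}{9579 H}$ ($c{\left(H \right)} = 2 - \frac{1}{\left(- \frac{9579}{7}\right) H} = 2 - - \frac{7}{9579 H} = 2 + \frac{7}{9579 H}$)
$\left(-259\right) 2 + c{\left(\frac{1}{-132 + 143} \right)} = \left(-259\right) 2 + \left(2 + \frac{7}{9579 \frac{1}{-132 + 143}}\right) = -518 + \left(2 + \frac{7}{9579 \cdot \frac{1}{11}}\right) = -518 + \left(2 + \frac{7 \frac{1}{\frac{1}{11}}}{9579}\right) = -518 + \left(2 + \frac{7}{9579} \cdot 11\right) = -518 + \left(2 + \frac{77}{9579}\right) = -518 + \frac{19235}{9579} = - \frac{4942687}{9579}$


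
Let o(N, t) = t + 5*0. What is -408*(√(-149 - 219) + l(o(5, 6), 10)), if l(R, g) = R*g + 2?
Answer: -25296 - 1632*I*√23 ≈ -25296.0 - 7826.8*I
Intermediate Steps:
o(N, t) = t (o(N, t) = t + 0 = t)
l(R, g) = 2 + R*g
-408*(√(-149 - 219) + l(o(5, 6), 10)) = -408*(√(-149 - 219) + (2 + 6*10)) = -408*(√(-368) + (2 + 60)) = -408*(4*I*√23 + 62) = -408*(62 + 4*I*√23) = -25296 - 1632*I*√23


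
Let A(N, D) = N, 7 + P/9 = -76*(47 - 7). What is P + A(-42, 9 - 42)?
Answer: -27465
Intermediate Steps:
P = -27423 (P = -63 + 9*(-76*(47 - 7)) = -63 + 9*(-76*40) = -63 + 9*(-3040) = -63 - 27360 = -27423)
P + A(-42, 9 - 42) = -27423 - 42 = -27465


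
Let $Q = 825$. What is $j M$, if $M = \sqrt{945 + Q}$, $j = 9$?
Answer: $9 \sqrt{1770} \approx 378.64$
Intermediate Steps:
$M = \sqrt{1770}$ ($M = \sqrt{945 + 825} = \sqrt{1770} \approx 42.071$)
$j M = 9 \sqrt{1770}$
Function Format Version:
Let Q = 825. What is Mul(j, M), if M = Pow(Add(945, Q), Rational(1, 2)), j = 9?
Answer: Mul(9, Pow(1770, Rational(1, 2))) ≈ 378.64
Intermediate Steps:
M = Pow(1770, Rational(1, 2)) (M = Pow(Add(945, 825), Rational(1, 2)) = Pow(1770, Rational(1, 2)) ≈ 42.071)
Mul(j, M) = Mul(9, Pow(1770, Rational(1, 2)))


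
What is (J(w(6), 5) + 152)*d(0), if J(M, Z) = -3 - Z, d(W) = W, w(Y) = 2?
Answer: 0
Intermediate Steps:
(J(w(6), 5) + 152)*d(0) = ((-3 - 1*5) + 152)*0 = ((-3 - 5) + 152)*0 = (-8 + 152)*0 = 144*0 = 0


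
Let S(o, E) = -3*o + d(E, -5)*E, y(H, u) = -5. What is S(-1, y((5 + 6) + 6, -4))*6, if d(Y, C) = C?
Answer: 168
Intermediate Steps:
S(o, E) = -5*E - 3*o (S(o, E) = -3*o - 5*E = -5*E - 3*o)
S(-1, y((5 + 6) + 6, -4))*6 = (-5*(-5) - 3*(-1))*6 = (25 + 3)*6 = 28*6 = 168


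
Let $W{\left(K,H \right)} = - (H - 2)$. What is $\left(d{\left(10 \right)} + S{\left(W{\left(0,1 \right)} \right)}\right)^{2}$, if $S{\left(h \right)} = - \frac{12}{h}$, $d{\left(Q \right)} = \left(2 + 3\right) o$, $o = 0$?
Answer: $144$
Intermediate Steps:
$W{\left(K,H \right)} = 2 - H$ ($W{\left(K,H \right)} = - (-2 + H) = 2 - H$)
$d{\left(Q \right)} = 0$ ($d{\left(Q \right)} = \left(2 + 3\right) 0 = 5 \cdot 0 = 0$)
$\left(d{\left(10 \right)} + S{\left(W{\left(0,1 \right)} \right)}\right)^{2} = \left(0 - \frac{12}{2 - 1}\right)^{2} = \left(0 - \frac{12}{1}\right)^{2} = \left(0 - 12\right)^{2} = \left(-12\right)^{2} = 144$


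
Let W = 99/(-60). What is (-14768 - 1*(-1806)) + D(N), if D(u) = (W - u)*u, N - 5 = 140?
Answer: -136905/4 ≈ -34226.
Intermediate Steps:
N = 145 (N = 5 + 140 = 145)
W = -33/20 (W = 99*(-1/60) = -33/20 ≈ -1.6500)
D(u) = u*(-33/20 - u) (D(u) = (-33/20 - u)*u = u*(-33/20 - u))
(-14768 - 1*(-1806)) + D(N) = (-14768 - 1*(-1806)) - 1/20*145*(33 + 20*145) = (-14768 + 1806) - 1/20*145*(33 + 2900) = -12962 - 1/20*145*2933 = -12962 - 85057/4 = -136905/4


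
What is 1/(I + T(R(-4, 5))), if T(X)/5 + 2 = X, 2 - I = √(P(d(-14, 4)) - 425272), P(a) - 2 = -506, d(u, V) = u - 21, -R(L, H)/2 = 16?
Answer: I/(4*(√26611 - 42*I)) ≈ -0.00037004 + 0.0014373*I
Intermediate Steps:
R(L, H) = -32 (R(L, H) = -2*16 = -32)
d(u, V) = -21 + u
P(a) = -504 (P(a) = 2 - 506 = -504)
I = 2 - 4*I*√26611 (I = 2 - √(-504 - 425272) = 2 - √(-425776) = 2 - 4*I*√26611 ≈ 2.0 - 652.51*I)
T(X) = -10 + 5*X
1/(I + T(R(-4, 5))) = 1/((2 - 4*I*√26611) + (-10 + 5*(-32))) = 1/((2 - 4*I*√26611) + (-10 - 160)) = 1/((2 - 4*I*√26611) - 170) = 1/(-168 - 4*I*√26611)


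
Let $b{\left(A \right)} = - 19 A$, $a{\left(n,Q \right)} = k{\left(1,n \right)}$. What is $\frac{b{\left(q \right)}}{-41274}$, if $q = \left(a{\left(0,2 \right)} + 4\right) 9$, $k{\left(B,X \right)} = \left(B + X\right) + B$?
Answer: $\frac{57}{2293} \approx 0.024858$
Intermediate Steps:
$k{\left(B,X \right)} = X + 2 B$
$a{\left(n,Q \right)} = 2 + n$ ($a{\left(n,Q \right)} = n + 2 \cdot 1 = n + 2 = 2 + n$)
$q = 54$ ($q = \left(\left(2 + 0\right) + 4\right) 9 = \left(2 + 4\right) 9 = 6 \cdot 9 = 54$)
$\frac{b{\left(q \right)}}{-41274} = \frac{\left(-19\right) 54}{-41274} = \left(-1026\right) \left(- \frac{1}{41274}\right) = \frac{57}{2293}$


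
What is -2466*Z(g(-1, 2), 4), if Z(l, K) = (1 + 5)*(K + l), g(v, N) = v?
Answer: -44388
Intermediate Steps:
Z(l, K) = 6*K + 6*l (Z(l, K) = 6*(K + l) = 6*K + 6*l)
-2466*Z(g(-1, 2), 4) = -2466*(6*4 + 6*(-1)) = -2466*(24 - 6) = -2466*18 = -44388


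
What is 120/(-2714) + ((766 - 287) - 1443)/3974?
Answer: -773294/2696359 ≈ -0.28679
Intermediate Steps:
120/(-2714) + ((766 - 287) - 1443)/3974 = 120*(-1/2714) + (479 - 1443)*(1/3974) = -60/1357 - 964*1/3974 = -60/1357 - 482/1987 = -773294/2696359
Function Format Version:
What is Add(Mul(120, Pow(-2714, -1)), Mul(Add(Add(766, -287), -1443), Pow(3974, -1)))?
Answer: Rational(-773294, 2696359) ≈ -0.28679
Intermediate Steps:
Add(Mul(120, Pow(-2714, -1)), Mul(Add(Add(766, -287), -1443), Pow(3974, -1))) = Add(Mul(120, Rational(-1, 2714)), Mul(Add(479, -1443), Rational(1, 3974))) = Add(Rational(-60, 1357), Mul(-964, Rational(1, 3974))) = Add(Rational(-60, 1357), Rational(-482, 1987)) = Rational(-773294, 2696359)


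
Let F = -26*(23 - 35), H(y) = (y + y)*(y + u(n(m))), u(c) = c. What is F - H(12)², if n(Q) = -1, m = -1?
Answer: -69384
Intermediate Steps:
H(y) = 2*y*(-1 + y) (H(y) = (y + y)*(y - 1) = (2*y)*(-1 + y) = 2*y*(-1 + y))
F = 312 (F = -26*(-12) = 312)
F - H(12)² = 312 - (2*12*(-1 + 12))² = 312 - (2*12*11)² = 312 - 1*264² = 312 - 1*69696 = 312 - 69696 = -69384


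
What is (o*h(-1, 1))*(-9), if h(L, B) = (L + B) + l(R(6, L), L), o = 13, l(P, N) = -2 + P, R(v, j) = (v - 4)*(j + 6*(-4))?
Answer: 6084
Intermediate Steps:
R(v, j) = (-24 + j)*(-4 + v) (R(v, j) = (-4 + v)*(j - 24) = (-4 + v)*(-24 + j) = (-24 + j)*(-4 + v))
h(L, B) = -50 + B + 3*L (h(L, B) = (L + B) + (-2 + (96 - 24*6 - 4*L + L*6)) = (B + L) + (-2 + (96 - 144 - 4*L + 6*L)) = (B + L) + (-2 + (-48 + 2*L)) = (B + L) + (-50 + 2*L) = -50 + B + 3*L)
(o*h(-1, 1))*(-9) = (13*(-50 + 1 + 3*(-1)))*(-9) = (13*(-50 + 1 - 3))*(-9) = (13*(-52))*(-9) = -676*(-9) = 6084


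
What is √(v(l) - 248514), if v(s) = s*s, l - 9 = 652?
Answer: √188407 ≈ 434.06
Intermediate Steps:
l = 661 (l = 9 + 652 = 661)
v(s) = s²
√(v(l) - 248514) = √(661² - 248514) = √(436921 - 248514) = √188407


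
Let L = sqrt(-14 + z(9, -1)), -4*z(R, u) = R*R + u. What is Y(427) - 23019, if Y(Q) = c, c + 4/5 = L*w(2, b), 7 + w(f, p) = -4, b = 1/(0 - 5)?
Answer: -115099/5 - 11*I*sqrt(34) ≈ -23020.0 - 64.141*I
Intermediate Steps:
z(R, u) = -u/4 - R**2/4 (z(R, u) = -(R*R + u)/4 = -(R**2 + u)/4 = -(u + R**2)/4 = -u/4 - R**2/4)
b = -1/5 (b = 1/(-5) = -1/5 ≈ -0.20000)
L = I*sqrt(34) (L = sqrt(-14 + (-1/4*(-1) - 1/4*9**2)) = sqrt(-14 + (1/4 - 1/4*81)) = sqrt(-14 + (1/4 - 81/4)) = sqrt(-14 - 20) = sqrt(-34) = I*sqrt(34) ≈ 5.8309*I)
w(f, p) = -11 (w(f, p) = -7 - 4 = -11)
c = -4/5 - 11*I*sqrt(34) (c = -4/5 + (I*sqrt(34))*(-11) = -4/5 - 11*I*sqrt(34) ≈ -0.8 - 64.141*I)
Y(Q) = -4/5 - 11*I*sqrt(34)
Y(427) - 23019 = (-4/5 - 11*I*sqrt(34)) - 23019 = -115099/5 - 11*I*sqrt(34)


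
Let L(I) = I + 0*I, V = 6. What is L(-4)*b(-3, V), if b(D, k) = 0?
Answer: 0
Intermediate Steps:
L(I) = I (L(I) = I + 0 = I)
L(-4)*b(-3, V) = -4*0 = 0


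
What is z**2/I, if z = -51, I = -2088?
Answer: -289/232 ≈ -1.2457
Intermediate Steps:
z**2/I = (-51)**2/(-2088) = 2601*(-1/2088) = -289/232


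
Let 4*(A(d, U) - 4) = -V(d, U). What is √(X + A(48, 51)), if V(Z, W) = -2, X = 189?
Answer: 3*√86/2 ≈ 13.910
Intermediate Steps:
A(d, U) = 9/2 (A(d, U) = 4 + (-1*(-2))/4 = 4 + (¼)*2 = 4 + ½ = 9/2)
√(X + A(48, 51)) = √(189 + 9/2) = √(387/2) = 3*√86/2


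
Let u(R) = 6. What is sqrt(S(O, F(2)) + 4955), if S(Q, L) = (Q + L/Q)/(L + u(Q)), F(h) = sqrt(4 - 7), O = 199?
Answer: sqrt(199)*sqrt((5955871 + 986046*I*sqrt(3))/(6 + I*sqrt(3)))/199 ≈ 70.609 - 0.062574*I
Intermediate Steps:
F(h) = I*sqrt(3) (F(h) = sqrt(-3) = I*sqrt(3))
S(Q, L) = (Q + L/Q)/(6 + L) (S(Q, L) = (Q + L/Q)/(L + 6) = (Q + L/Q)/(6 + L))
sqrt(S(O, F(2)) + 4955) = sqrt((I*sqrt(3) + 199**2)/(199*(6 + I*sqrt(3))) + 4955) = sqrt((I*sqrt(3) + 39601)/(199*(6 + I*sqrt(3))) + 4955) = sqrt((39601 + I*sqrt(3))/(199*(6 + I*sqrt(3))) + 4955) = sqrt(4955 + (39601 + I*sqrt(3))/(199*(6 + I*sqrt(3))))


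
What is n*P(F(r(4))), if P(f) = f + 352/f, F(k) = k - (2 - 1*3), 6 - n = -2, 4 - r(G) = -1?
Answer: 1552/3 ≈ 517.33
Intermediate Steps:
r(G) = 5 (r(G) = 4 - 1*(-1) = 4 + 1 = 5)
n = 8 (n = 6 - 1*(-2) = 6 + 2 = 8)
F(k) = 1 + k (F(k) = k - (2 - 3) = k - 1*(-1) = k + 1 = 1 + k)
n*P(F(r(4))) = 8*((1 + 5) + 352/(1 + 5)) = 8*(6 + 352/6) = 8*(6 + 352*(1/6)) = 8*(6 + 176/3) = 8*(194/3) = 1552/3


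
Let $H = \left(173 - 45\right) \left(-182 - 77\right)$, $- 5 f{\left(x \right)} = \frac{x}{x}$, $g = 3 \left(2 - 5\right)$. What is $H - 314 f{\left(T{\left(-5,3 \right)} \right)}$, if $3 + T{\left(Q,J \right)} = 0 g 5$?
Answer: $- \frac{165446}{5} \approx -33089.0$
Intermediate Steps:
$g = -9$ ($g = 3 \left(-3\right) = -9$)
$T{\left(Q,J \right)} = -3$ ($T{\left(Q,J \right)} = -3 + 0 \left(-9\right) 5 = -3 + 0 \cdot 5 = -3 + 0 = -3$)
$f{\left(x \right)} = - \frac{1}{5}$ ($f{\left(x \right)} = - \frac{x \frac{1}{x}}{5} = \left(- \frac{1}{5}\right) 1 = - \frac{1}{5}$)
$H = -33152$ ($H = 128 \left(-259\right) = -33152$)
$H - 314 f{\left(T{\left(-5,3 \right)} \right)} = -33152 - - \frac{314}{5} = -33152 + \frac{314}{5} = - \frac{165446}{5}$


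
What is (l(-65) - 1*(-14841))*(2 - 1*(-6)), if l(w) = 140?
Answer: 119848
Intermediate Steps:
(l(-65) - 1*(-14841))*(2 - 1*(-6)) = (140 - 1*(-14841))*(2 - 1*(-6)) = (140 + 14841)*(2 + 6) = 14981*8 = 119848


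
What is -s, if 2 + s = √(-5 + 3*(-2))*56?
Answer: 2 - 56*I*√11 ≈ 2.0 - 185.73*I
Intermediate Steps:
s = -2 + 56*I*√11 (s = -2 + √(-5 + 3*(-2))*56 = -2 + √(-5 - 6)*56 = -2 + √(-11)*56 = -2 + (I*√11)*56 = -2 + 56*I*√11 ≈ -2.0 + 185.73*I)
-s = -(-2 + 56*I*√11) = 2 - 56*I*√11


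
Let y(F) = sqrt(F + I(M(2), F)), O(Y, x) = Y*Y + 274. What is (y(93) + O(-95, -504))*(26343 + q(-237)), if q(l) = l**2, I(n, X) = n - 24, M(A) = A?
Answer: 767279088 + 82512*sqrt(71) ≈ 7.6797e+8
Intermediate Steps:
O(Y, x) = 274 + Y**2 (O(Y, x) = Y**2 + 274 = 274 + Y**2)
I(n, X) = -24 + n
y(F) = sqrt(-22 + F) (y(F) = sqrt(F + (-24 + 2)) = sqrt(F - 22) = sqrt(-22 + F))
(y(93) + O(-95, -504))*(26343 + q(-237)) = (sqrt(-22 + 93) + (274 + (-95)**2))*(26343 + (-237)**2) = (sqrt(71) + (274 + 9025))*(26343 + 56169) = (sqrt(71) + 9299)*82512 = (9299 + sqrt(71))*82512 = 767279088 + 82512*sqrt(71)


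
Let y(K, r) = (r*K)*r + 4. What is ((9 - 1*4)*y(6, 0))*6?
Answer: 120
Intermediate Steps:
y(K, r) = 4 + K*r**2 (y(K, r) = (K*r)*r + 4 = K*r**2 + 4 = 4 + K*r**2)
((9 - 1*4)*y(6, 0))*6 = ((9 - 1*4)*(4 + 6*0**2))*6 = ((9 - 4)*(4 + 6*0))*6 = (5*(4 + 0))*6 = (5*4)*6 = 20*6 = 120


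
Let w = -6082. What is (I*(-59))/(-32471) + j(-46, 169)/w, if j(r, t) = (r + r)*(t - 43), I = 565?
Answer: 289573651/98744311 ≈ 2.9326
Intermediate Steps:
j(r, t) = 2*r*(-43 + t) (j(r, t) = (2*r)*(-43 + t) = 2*r*(-43 + t))
(I*(-59))/(-32471) + j(-46, 169)/w = (565*(-59))/(-32471) + (2*(-46)*(-43 + 169))/(-6082) = -33335*(-1/32471) + (2*(-46)*126)*(-1/6082) = 33335/32471 - 11592*(-1/6082) = 33335/32471 + 5796/3041 = 289573651/98744311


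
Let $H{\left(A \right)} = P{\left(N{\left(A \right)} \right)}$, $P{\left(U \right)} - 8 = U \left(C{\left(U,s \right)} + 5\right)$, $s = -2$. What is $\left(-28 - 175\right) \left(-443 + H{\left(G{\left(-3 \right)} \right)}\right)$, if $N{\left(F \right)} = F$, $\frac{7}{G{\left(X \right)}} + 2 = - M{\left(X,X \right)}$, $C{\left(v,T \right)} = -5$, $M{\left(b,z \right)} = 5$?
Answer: $88305$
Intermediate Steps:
$G{\left(X \right)} = -1$ ($G{\left(X \right)} = \frac{7}{-2 - 5} = \frac{7}{-7} = 7 \left(- \frac{1}{7}\right) = -1$)
$P{\left(U \right)} = 8$ ($P{\left(U \right)} = 8 + U \left(-5 + 5\right) = 8 + U 0 = 8 + 0 = 8$)
$H{\left(A \right)} = 8$
$\left(-28 - 175\right) \left(-443 + H{\left(G{\left(-3 \right)} \right)}\right) = \left(-28 - 175\right) \left(-443 + 8\right) = \left(-203\right) \left(-435\right) = 88305$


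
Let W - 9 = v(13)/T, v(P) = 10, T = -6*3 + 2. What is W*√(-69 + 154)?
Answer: 67*√85/8 ≈ 77.214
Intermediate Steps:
T = -16 (T = -18 + 2 = -16)
W = 67/8 (W = 9 + 10/(-16) = 9 + 10*(-1/16) = 9 - 5/8 = 67/8 ≈ 8.3750)
W*√(-69 + 154) = 67*√(-69 + 154)/8 = 67*√85/8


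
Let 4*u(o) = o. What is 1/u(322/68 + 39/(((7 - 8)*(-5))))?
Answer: 680/2131 ≈ 0.31910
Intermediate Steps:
u(o) = o/4
1/u(322/68 + 39/(((7 - 8)*(-5)))) = 1/((322/68 + 39/(((7 - 8)*(-5))))/4) = 1/((322*(1/68) + 39/((-1*(-5))))/4) = 1/((161/34 + 39/5)/4) = 1/((¼)*(2131/170)) = 1/(2131/680) = 680/2131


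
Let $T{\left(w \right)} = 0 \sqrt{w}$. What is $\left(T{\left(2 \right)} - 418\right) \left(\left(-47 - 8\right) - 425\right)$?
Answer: $200640$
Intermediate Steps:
$T{\left(w \right)} = 0$
$\left(T{\left(2 \right)} - 418\right) \left(\left(-47 - 8\right) - 425\right) = \left(0 - 418\right) \left(\left(-47 - 8\right) - 425\right) = - 418 \left(-55 - 425\right) = \left(-418\right) \left(-480\right) = 200640$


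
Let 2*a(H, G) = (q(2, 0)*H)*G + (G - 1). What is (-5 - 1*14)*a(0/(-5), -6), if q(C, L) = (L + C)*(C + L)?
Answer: 133/2 ≈ 66.500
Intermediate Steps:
q(C, L) = (C + L)² (q(C, L) = (C + L)*(C + L) = (C + L)²)
a(H, G) = -½ + G/2 + 2*G*H (a(H, G) = (((2 + 0)²*H)*G + (G - 1))/2 = ((2²*H)*G + (-1 + G))/2 = ((4*H)*G + (-1 + G))/2 = (4*G*H + (-1 + G))/2 = (-1 + G + 4*G*H)/2 = -½ + G/2 + 2*G*H)
(-5 - 1*14)*a(0/(-5), -6) = (-5 - 1*14)*(-½ + (½)*(-6) + 2*(-6)*(0/(-5))) = (-5 - 14)*(-½ - 3 + 2*(-6)*(0*(-⅕))) = -19*(-½ - 3 + 2*(-6)*0) = -19*(-½ - 3 + 0) = -19*(-7/2) = 133/2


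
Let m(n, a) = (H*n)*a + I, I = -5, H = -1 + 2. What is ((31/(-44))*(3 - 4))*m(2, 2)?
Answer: -31/44 ≈ -0.70455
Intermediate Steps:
H = 1
m(n, a) = -5 + a*n (m(n, a) = (1*n)*a - 5 = n*a - 5 = a*n - 5 = -5 + a*n)
((31/(-44))*(3 - 4))*m(2, 2) = ((31/(-44))*(3 - 4))*(-5 + 2*2) = ((31*(-1/44))*(-1))*(-5 + 4) = -31/44*(-1)*(-1) = (31/44)*(-1) = -31/44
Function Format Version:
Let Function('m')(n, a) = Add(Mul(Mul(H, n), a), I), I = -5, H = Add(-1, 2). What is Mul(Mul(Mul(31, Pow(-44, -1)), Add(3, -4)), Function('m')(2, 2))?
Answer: Rational(-31, 44) ≈ -0.70455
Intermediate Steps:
H = 1
Function('m')(n, a) = Add(-5, Mul(a, n)) (Function('m')(n, a) = Add(Mul(Mul(1, n), a), -5) = Add(Mul(n, a), -5) = Add(Mul(a, n), -5) = Add(-5, Mul(a, n)))
Mul(Mul(Mul(31, Pow(-44, -1)), Add(3, -4)), Function('m')(2, 2)) = Mul(Mul(Mul(31, Pow(-44, -1)), Add(3, -4)), Add(-5, Mul(2, 2))) = Mul(Mul(Mul(31, Rational(-1, 44)), -1), Add(-5, 4)) = Mul(Mul(Rational(-31, 44), -1), -1) = Mul(Rational(31, 44), -1) = Rational(-31, 44)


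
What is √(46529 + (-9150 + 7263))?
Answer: √44642 ≈ 211.29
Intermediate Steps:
√(46529 + (-9150 + 7263)) = √(46529 - 1887) = √44642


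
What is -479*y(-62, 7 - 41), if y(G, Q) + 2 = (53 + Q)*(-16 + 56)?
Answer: -363082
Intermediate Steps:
y(G, Q) = 2118 + 40*Q (y(G, Q) = -2 + (53 + Q)*(-16 + 56) = -2 + (53 + Q)*40 = -2 + (2120 + 40*Q) = 2118 + 40*Q)
-479*y(-62, 7 - 41) = -479*(2118 + 40*(7 - 41)) = -479*(2118 + 40*(-34)) = -479*(2118 - 1360) = -479*758 = -363082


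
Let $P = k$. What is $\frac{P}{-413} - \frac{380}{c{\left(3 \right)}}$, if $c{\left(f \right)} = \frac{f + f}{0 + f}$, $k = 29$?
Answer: $- \frac{78499}{413} \approx -190.07$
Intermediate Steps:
$c{\left(f \right)} = 2$ ($c{\left(f \right)} = \frac{2 f}{f} = 2$)
$P = 29$
$\frac{P}{-413} - \frac{380}{c{\left(3 \right)}} = \frac{29}{-413} - \frac{380}{2} = 29 \left(- \frac{1}{413}\right) - 190 = - \frac{29}{413} - 190 = - \frac{78499}{413}$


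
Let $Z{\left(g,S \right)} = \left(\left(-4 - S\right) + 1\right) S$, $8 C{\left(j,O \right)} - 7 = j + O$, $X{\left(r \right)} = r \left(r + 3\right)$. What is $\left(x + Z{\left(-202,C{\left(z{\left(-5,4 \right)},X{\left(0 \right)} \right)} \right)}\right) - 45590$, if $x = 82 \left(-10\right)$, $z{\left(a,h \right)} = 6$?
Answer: $- \frac{2970721}{64} \approx -46418.0$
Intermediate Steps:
$X{\left(r \right)} = r \left(3 + r\right)$
$x = -820$
$C{\left(j,O \right)} = \frac{7}{8} + \frac{O}{8} + \frac{j}{8}$ ($C{\left(j,O \right)} = \frac{7}{8} + \frac{j + O}{8} = \frac{7}{8} + \frac{O + j}{8} = \frac{7}{8} + \left(\frac{O}{8} + \frac{j}{8}\right) = \frac{7}{8} + \frac{O}{8} + \frac{j}{8}$)
$Z{\left(g,S \right)} = S \left(-3 - S\right)$ ($Z{\left(g,S \right)} = \left(-3 - S\right) S = S \left(-3 - S\right)$)
$\left(x + Z{\left(-202,C{\left(z{\left(-5,4 \right)},X{\left(0 \right)} \right)} \right)}\right) - 45590 = \left(-820 - \left(\frac{7}{8} + \frac{0 \left(3 + 0\right)}{8} + \frac{1}{8} \cdot 6\right) \left(3 + \left(\frac{7}{8} + \frac{0 \left(3 + 0\right)}{8} + \frac{1}{8} \cdot 6\right)\right)\right) - 45590 = \left(-820 - \left(\frac{7}{8} + \frac{0 \cdot 3}{8} + \frac{3}{4}\right) \left(3 + \left(\frac{7}{8} + \frac{0 \cdot 3}{8} + \frac{3}{4}\right)\right)\right) - 45590 = \left(-820 - \left(\frac{7}{8} + \frac{1}{8} \cdot 0 + \frac{3}{4}\right) \left(3 + \left(\frac{7}{8} + \frac{1}{8} \cdot 0 + \frac{3}{4}\right)\right)\right) - 45590 = \left(-820 - \left(\frac{7}{8} + 0 + \frac{3}{4}\right) \left(3 + \left(\frac{7}{8} + 0 + \frac{3}{4}\right)\right)\right) - 45590 = \left(-820 - \frac{13 \left(3 + \frac{13}{8}\right)}{8}\right) - 45590 = \left(-820 - \frac{13}{8} \cdot \frac{37}{8}\right) - 45590 = \left(-820 - \frac{481}{64}\right) - 45590 = - \frac{52961}{64} - 45590 = - \frac{2970721}{64}$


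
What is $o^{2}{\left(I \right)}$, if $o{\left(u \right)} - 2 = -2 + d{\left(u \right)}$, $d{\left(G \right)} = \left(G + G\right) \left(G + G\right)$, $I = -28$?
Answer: $9834496$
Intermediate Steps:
$d{\left(G \right)} = 4 G^{2}$ ($d{\left(G \right)} = 2 G 2 G = 4 G^{2}$)
$o{\left(u \right)} = 4 u^{2}$ ($o{\left(u \right)} = 2 + \left(-2 + 4 u^{2}\right) = 4 u^{2}$)
$o^{2}{\left(I \right)} = \left(4 \left(-28\right)^{2}\right)^{2} = \left(4 \cdot 784\right)^{2} = 3136^{2} = 9834496$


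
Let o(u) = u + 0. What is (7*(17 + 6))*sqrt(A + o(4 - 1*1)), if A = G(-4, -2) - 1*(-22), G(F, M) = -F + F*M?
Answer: 161*sqrt(37) ≈ 979.33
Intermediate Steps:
o(u) = u
A = 34 (A = -4*(-1 - 2) - 1*(-22) = -4*(-3) + 22 = 12 + 22 = 34)
(7*(17 + 6))*sqrt(A + o(4 - 1*1)) = (7*(17 + 6))*sqrt(34 + (4 - 1*1)) = (7*23)*sqrt(34 + (4 - 1)) = 161*sqrt(34 + 3) = 161*sqrt(37)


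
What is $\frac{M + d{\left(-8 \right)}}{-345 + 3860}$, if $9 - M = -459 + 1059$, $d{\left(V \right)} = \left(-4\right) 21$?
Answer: $- \frac{135}{703} \approx -0.19203$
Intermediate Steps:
$d{\left(V \right)} = -84$
$M = -591$ ($M = 9 - \left(-459 + 1059\right) = 9 - 600 = -591$)
$\frac{M + d{\left(-8 \right)}}{-345 + 3860} = \frac{-591 - 84}{-345 + 3860} = - \frac{675}{3515} = \left(-675\right) \frac{1}{3515} = - \frac{135}{703}$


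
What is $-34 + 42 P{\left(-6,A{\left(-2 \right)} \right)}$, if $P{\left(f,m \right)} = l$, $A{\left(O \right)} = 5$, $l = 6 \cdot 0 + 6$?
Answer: $218$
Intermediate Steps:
$l = 6$ ($l = 0 + 6 = 6$)
$P{\left(f,m \right)} = 6$
$-34 + 42 P{\left(-6,A{\left(-2 \right)} \right)} = -34 + 42 \cdot 6 = -34 + 252 = 218$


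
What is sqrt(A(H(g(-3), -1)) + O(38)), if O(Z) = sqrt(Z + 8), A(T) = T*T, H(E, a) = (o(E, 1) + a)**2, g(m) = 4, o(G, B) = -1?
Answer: sqrt(16 + sqrt(46)) ≈ 4.7731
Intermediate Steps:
H(E, a) = (-1 + a)**2
A(T) = T**2
O(Z) = sqrt(8 + Z)
sqrt(A(H(g(-3), -1)) + O(38)) = sqrt(((-1 - 1)**2)**2 + sqrt(8 + 38)) = sqrt(((-2)**2)**2 + sqrt(46)) = sqrt(4**2 + sqrt(46)) = sqrt(16 + sqrt(46))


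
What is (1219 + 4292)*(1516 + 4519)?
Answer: 33258885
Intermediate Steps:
(1219 + 4292)*(1516 + 4519) = 5511*6035 = 33258885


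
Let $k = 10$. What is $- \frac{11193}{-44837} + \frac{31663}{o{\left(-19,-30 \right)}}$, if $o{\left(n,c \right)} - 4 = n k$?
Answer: $- \frac{109045541}{641514} \approx -169.98$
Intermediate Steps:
$o{\left(n,c \right)} = 4 + 10 n$ ($o{\left(n,c \right)} = 4 + n 10 = 4 + 10 n$)
$- \frac{11193}{-44837} + \frac{31663}{o{\left(-19,-30 \right)}} = - \frac{11193}{-44837} + \frac{31663}{4 + 10 \left(-19\right)} = \left(-11193\right) \left(- \frac{1}{44837}\right) + \frac{31663}{4 - 190} = \frac{861}{3449} + \frac{31663}{-186} = \frac{861}{3449} + 31663 \left(- \frac{1}{186}\right) = \frac{861}{3449} - \frac{31663}{186} = - \frac{109045541}{641514}$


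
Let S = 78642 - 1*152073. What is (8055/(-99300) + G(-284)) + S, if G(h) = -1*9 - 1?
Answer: -486179957/6620 ≈ -73441.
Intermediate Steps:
S = -73431 (S = 78642 - 152073 = -73431)
G(h) = -10 (G(h) = -9 - 1 = -10)
(8055/(-99300) + G(-284)) + S = (8055/(-99300) - 10) - 73431 = (8055*(-1/99300) - 10) - 73431 = (-537/6620 - 10) - 73431 = -66737/6620 - 73431 = -486179957/6620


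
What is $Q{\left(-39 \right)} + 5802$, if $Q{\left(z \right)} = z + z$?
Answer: $5724$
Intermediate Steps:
$Q{\left(z \right)} = 2 z$
$Q{\left(-39 \right)} + 5802 = 2 \left(-39\right) + 5802 = -78 + 5802 = 5724$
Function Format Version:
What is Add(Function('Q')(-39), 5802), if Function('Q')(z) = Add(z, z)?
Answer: 5724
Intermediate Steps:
Function('Q')(z) = Mul(2, z)
Add(Function('Q')(-39), 5802) = Add(Mul(2, -39), 5802) = Add(-78, 5802) = 5724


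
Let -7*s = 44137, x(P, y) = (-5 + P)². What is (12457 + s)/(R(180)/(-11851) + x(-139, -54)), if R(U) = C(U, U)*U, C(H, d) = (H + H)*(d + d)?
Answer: 12150661/37069056 ≈ 0.32778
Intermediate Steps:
s = -44137/7 (s = -⅐*44137 = -44137/7 ≈ -6305.3)
C(H, d) = 4*H*d (C(H, d) = (2*H)*(2*d) = 4*H*d)
R(U) = 4*U³ (R(U) = (4*U*U)*U = (4*U²)*U = 4*U³)
(12457 + s)/(R(180)/(-11851) + x(-139, -54)) = (12457 - 44137/7)/((4*180³)/(-11851) + (-5 - 139)²) = 43062/(7*((4*5832000)*(-1/11851) + (-144)²)) = 43062/(7*(23328000*(-1/11851) + 20736)) = 43062/(7*(-23328000/11851 + 20736)) = 43062/(7*(222414336/11851)) = (43062/7)*(11851/222414336) = 12150661/37069056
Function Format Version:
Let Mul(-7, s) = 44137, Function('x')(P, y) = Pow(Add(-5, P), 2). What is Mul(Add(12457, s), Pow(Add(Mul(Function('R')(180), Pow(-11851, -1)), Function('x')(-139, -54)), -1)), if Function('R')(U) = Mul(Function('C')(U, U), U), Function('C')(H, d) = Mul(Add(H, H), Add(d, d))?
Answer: Rational(12150661, 37069056) ≈ 0.32778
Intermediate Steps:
s = Rational(-44137, 7) (s = Mul(Rational(-1, 7), 44137) = Rational(-44137, 7) ≈ -6305.3)
Function('C')(H, d) = Mul(4, H, d) (Function('C')(H, d) = Mul(Mul(2, H), Mul(2, d)) = Mul(4, H, d))
Function('R')(U) = Mul(4, Pow(U, 3)) (Function('R')(U) = Mul(Mul(4, U, U), U) = Mul(Mul(4, Pow(U, 2)), U) = Mul(4, Pow(U, 3)))
Mul(Add(12457, s), Pow(Add(Mul(Function('R')(180), Pow(-11851, -1)), Function('x')(-139, -54)), -1)) = Mul(Add(12457, Rational(-44137, 7)), Pow(Add(Mul(Mul(4, Pow(180, 3)), Pow(-11851, -1)), Pow(Add(-5, -139), 2)), -1)) = Mul(Rational(43062, 7), Pow(Add(Mul(Mul(4, 5832000), Rational(-1, 11851)), Pow(-144, 2)), -1)) = Mul(Rational(43062, 7), Pow(Add(Mul(23328000, Rational(-1, 11851)), 20736), -1)) = Mul(Rational(43062, 7), Pow(Add(Rational(-23328000, 11851), 20736), -1)) = Mul(Rational(43062, 7), Pow(Rational(222414336, 11851), -1)) = Mul(Rational(43062, 7), Rational(11851, 222414336)) = Rational(12150661, 37069056)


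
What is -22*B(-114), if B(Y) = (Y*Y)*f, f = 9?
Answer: -2573208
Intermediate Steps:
B(Y) = 9*Y**2 (B(Y) = (Y*Y)*9 = Y**2*9 = 9*Y**2)
-22*B(-114) = -198*(-114)**2 = -198*12996 = -22*116964 = -2573208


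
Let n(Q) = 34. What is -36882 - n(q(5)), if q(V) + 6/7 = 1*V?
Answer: -36916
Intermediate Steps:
q(V) = -6/7 + V (q(V) = -6/7 + 1*V = -6/7 + V)
-36882 - n(q(5)) = -36882 - 1*34 = -36882 - 34 = -36916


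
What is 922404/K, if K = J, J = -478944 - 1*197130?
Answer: -21962/16097 ≈ -1.3644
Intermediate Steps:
J = -676074 (J = -478944 - 197130 = -676074)
K = -676074
922404/K = 922404/(-676074) = 922404*(-1/676074) = -21962/16097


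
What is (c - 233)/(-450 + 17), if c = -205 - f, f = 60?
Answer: 498/433 ≈ 1.1501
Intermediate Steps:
c = -265 (c = -205 - 1*60 = -205 - 60 = -265)
(c - 233)/(-450 + 17) = (-265 - 233)/(-450 + 17) = -498/(-433) = -498*(-1/433) = 498/433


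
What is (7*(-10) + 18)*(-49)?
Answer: 2548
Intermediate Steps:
(7*(-10) + 18)*(-49) = (-70 + 18)*(-49) = -52*(-49) = 2548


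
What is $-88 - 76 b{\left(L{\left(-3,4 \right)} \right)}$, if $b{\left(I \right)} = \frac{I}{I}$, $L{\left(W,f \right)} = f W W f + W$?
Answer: $-164$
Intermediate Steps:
$L{\left(W,f \right)} = W + W^{2} f^{2}$ ($L{\left(W,f \right)} = W f W f + W = f W^{2} f + W = W^{2} f^{2} + W = W + W^{2} f^{2}$)
$b{\left(I \right)} = 1$
$-88 - 76 b{\left(L{\left(-3,4 \right)} \right)} = -88 - 76 = -164$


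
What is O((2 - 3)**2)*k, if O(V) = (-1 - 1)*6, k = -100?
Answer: 1200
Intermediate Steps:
O(V) = -12 (O(V) = -2*6 = -12)
O((2 - 3)**2)*k = -12*(-100) = 1200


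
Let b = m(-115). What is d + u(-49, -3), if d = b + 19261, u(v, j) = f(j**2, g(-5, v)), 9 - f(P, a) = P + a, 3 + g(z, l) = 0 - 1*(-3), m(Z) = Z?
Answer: 19146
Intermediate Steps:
b = -115
g(z, l) = 0 (g(z, l) = -3 + (0 - 1*(-3)) = -3 + (0 + 3) = -3 + 3 = 0)
f(P, a) = 9 - P - a (f(P, a) = 9 - (P + a) = 9 + (-P - a) = 9 - P - a)
u(v, j) = 9 - j**2 (u(v, j) = 9 - j**2 - 1*0 = 9 - j**2 + 0 = 9 - j**2)
d = 19146 (d = -115 + 19261 = 19146)
d + u(-49, -3) = 19146 + (9 - 1*(-3)**2) = 19146 + (9 - 1*9) = 19146 + (9 - 9) = 19146 + 0 = 19146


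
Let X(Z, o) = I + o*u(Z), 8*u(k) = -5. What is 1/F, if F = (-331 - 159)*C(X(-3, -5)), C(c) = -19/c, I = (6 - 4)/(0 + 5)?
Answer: 141/372400 ≈ 0.00037863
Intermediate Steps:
I = 2/5 ≈ 0.40000
u(k) = -5/8 (u(k) = (1/8)*(-5) = -5/8)
X(Z, o) = 2/5 - 5*o/8 (X(Z, o) = 2/5 + o*(-5/8) = 2/5 - 5*o/8)
F = 372400/141 (F = (-331 - 159)*(-19/(2/5 - 5/8*(-5))) = -(-9310)/(2/5 + 25/8) = -(-9310)/141/40 = -(-9310)*40/141 = -490*(-760/141) = 372400/141 ≈ 2641.1)
1/F = 1/(372400/141) = 141/372400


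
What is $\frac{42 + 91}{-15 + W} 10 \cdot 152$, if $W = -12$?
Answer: $- \frac{202160}{27} \approx -7487.4$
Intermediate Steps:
$\frac{42 + 91}{-15 + W} 10 \cdot 152 = \frac{42 + 91}{-15 - 12} \cdot 10 \cdot 152 = \frac{133}{-27} \cdot 10 \cdot 152 = 133 \left(- \frac{1}{27}\right) 10 \cdot 152 = \left(- \frac{133}{27}\right) 10 \cdot 152 = \left(- \frac{1330}{27}\right) 152 = - \frac{202160}{27}$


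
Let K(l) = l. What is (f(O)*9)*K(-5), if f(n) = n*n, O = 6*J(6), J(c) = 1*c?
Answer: -58320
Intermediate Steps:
J(c) = c
O = 36 (O = 6*6 = 36)
f(n) = n²
(f(O)*9)*K(-5) = (36²*9)*(-5) = (1296*9)*(-5) = 11664*(-5) = -58320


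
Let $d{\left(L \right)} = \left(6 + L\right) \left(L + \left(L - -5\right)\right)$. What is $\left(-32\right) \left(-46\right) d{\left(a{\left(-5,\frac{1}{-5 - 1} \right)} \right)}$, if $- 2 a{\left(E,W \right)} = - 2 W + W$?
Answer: $\frac{378856}{9} \approx 42095.0$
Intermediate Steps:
$a{\left(E,W \right)} = \frac{W}{2}$ ($a{\left(E,W \right)} = - \frac{- 2 W + W}{2} = - \frac{\left(-1\right) W}{2} = \frac{W}{2}$)
$d{\left(L \right)} = \left(5 + 2 L\right) \left(6 + L\right)$ ($d{\left(L \right)} = \left(6 + L\right) \left(L + \left(L + 5\right)\right) = \left(6 + L\right) \left(L + \left(5 + L\right)\right) = \left(6 + L\right) \left(5 + 2 L\right) = \left(5 + 2 L\right) \left(6 + L\right)$)
$\left(-32\right) \left(-46\right) d{\left(a{\left(-5,\frac{1}{-5 - 1} \right)} \right)} = \left(-32\right) \left(-46\right) \left(30 + 2 \left(\frac{1}{2 \left(-5 - 1\right)}\right)^{2} + 17 \frac{1}{2 \left(-5 - 1\right)}\right) = 1472 \left(30 + 2 \left(\frac{1}{2 \left(-6\right)}\right)^{2} + 17 \frac{1}{2 \left(-6\right)}\right) = 1472 \left(30 + 2 \left(\frac{1}{2} \left(- \frac{1}{6}\right)\right)^{2} + 17 \cdot \frac{1}{2} \left(- \frac{1}{6}\right)\right) = 1472 \left(30 + 2 \left(- \frac{1}{12}\right)^{2} + 17 \left(- \frac{1}{12}\right)\right) = 1472 \left(30 + 2 \cdot \frac{1}{144} - \frac{17}{12}\right) = 1472 \left(30 + \frac{1}{72} - \frac{17}{12}\right) = 1472 \cdot \frac{2059}{72} = \frac{378856}{9}$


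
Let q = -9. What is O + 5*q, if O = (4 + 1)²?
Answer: -20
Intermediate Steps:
q = -9 (q = -3*3 = -9)
O = 25 (O = 5² = 25)
O + 5*q = 25 + 5*(-9) = 25 - 45 = -20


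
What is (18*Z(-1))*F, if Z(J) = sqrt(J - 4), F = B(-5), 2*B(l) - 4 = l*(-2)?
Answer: 126*I*sqrt(5) ≈ 281.74*I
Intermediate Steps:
B(l) = 2 - l (B(l) = 2 + (l*(-2))/2 = 2 + (-2*l)/2 = 2 - l)
F = 7 (F = 2 - 1*(-5) = 2 + 5 = 7)
Z(J) = sqrt(-4 + J)
(18*Z(-1))*F = (18*sqrt(-4 - 1))*7 = (18*sqrt(-5))*7 = (18*(I*sqrt(5)))*7 = (18*I*sqrt(5))*7 = 126*I*sqrt(5)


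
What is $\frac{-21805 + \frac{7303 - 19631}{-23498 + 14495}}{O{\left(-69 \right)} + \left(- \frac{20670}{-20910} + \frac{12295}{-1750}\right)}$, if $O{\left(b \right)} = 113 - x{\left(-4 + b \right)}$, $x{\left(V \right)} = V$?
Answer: $- \frac{47886918323650}{395249048781} \approx -121.16$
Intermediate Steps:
$O{\left(b \right)} = 117 - b$ ($O{\left(b \right)} = 113 - \left(-4 + b\right) = 117 - b$)
$\frac{-21805 + \frac{7303 - 19631}{-23498 + 14495}}{O{\left(-69 \right)} + \left(- \frac{20670}{-20910} + \frac{12295}{-1750}\right)} = \frac{-21805 + \frac{7303 - 19631}{-23498 + 14495}}{\left(117 - -69\right) + \left(- \frac{20670}{-20910} + \frac{12295}{-1750}\right)} = \frac{-21805 - \frac{12328}{-9003}}{\left(117 + 69\right) + \left(\left(-20670\right) \left(- \frac{1}{20910}\right) + 12295 \left(- \frac{1}{1750}\right)\right)} = \frac{-21805 - - \frac{12328}{9003}}{186 + \left(\frac{689}{697} - \frac{2459}{350}\right)} = \frac{-21805 + \frac{12328}{9003}}{186 - \frac{1472773}{243950}} = - \frac{196298087}{9003 \cdot \frac{43901927}{243950}} = \left(- \frac{196298087}{9003}\right) \frac{243950}{43901927} = - \frac{47886918323650}{395249048781}$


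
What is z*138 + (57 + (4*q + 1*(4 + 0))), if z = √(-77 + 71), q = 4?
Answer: 77 + 138*I*√6 ≈ 77.0 + 338.03*I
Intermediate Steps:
z = I*√6 (z = √(-6) = I*√6 ≈ 2.4495*I)
z*138 + (57 + (4*q + 1*(4 + 0))) = (I*√6)*138 + (57 + (4*4 + 1*(4 + 0))) = 138*I*√6 + (57 + (16 + 1*4)) = 138*I*√6 + (57 + (16 + 4)) = 138*I*√6 + (57 + 20) = 138*I*√6 + 77 = 77 + 138*I*√6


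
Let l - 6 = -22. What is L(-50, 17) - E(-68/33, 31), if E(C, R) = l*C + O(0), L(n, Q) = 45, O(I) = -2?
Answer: 463/33 ≈ 14.030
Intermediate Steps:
l = -16 (l = 6 - 22 = -16)
E(C, R) = -2 - 16*C (E(C, R) = -16*C - 2 = -2 - 16*C)
L(-50, 17) - E(-68/33, 31) = 45 - (-2 - (-1088)/33) = 45 - (-2 - 16*(-68/33)) = 45 - (-2 + 1088/33) = 45 - 1*1022/33 = 45 - 1022/33 = 463/33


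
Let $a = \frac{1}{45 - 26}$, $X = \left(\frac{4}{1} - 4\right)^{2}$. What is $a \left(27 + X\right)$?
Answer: $\frac{27}{19} \approx 1.4211$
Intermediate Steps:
$X = 0$ ($X = \left(4 \cdot 1 - 4\right)^{2} = \left(4 - 4\right)^{2} = 0^{2} = 0$)
$a = \frac{1}{19} \approx 0.052632$
$a \left(27 + X\right) = \frac{27 + 0}{19} = \frac{1}{19} \cdot 27 = \frac{27}{19}$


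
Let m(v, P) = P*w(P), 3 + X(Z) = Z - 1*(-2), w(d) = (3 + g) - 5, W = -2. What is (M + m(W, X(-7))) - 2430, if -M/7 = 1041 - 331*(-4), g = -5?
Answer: -18929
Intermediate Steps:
w(d) = -7 (w(d) = (3 - 5) - 5 = -2 - 5 = -7)
X(Z) = -1 + Z (X(Z) = -3 + (Z - 1*(-2)) = -3 + (Z + 2) = -3 + (2 + Z) = -1 + Z)
m(v, P) = -7*P (m(v, P) = P*(-7) = -7*P)
M = -16555 (M = -7*(1041 - 331*(-4)) = -7*(1041 - 1*(-1324)) = -7*(1041 + 1324) = -7*2365 = -16555)
(M + m(W, X(-7))) - 2430 = (-16555 - 7*(-1 - 7)) - 2430 = (-16555 - 7*(-8)) - 2430 = (-16555 + 56) - 2430 = -16499 - 2430 = -18929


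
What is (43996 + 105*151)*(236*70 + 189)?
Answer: 1000050359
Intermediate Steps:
(43996 + 105*151)*(236*70 + 189) = (43996 + 15855)*(16520 + 189) = 59851*16709 = 1000050359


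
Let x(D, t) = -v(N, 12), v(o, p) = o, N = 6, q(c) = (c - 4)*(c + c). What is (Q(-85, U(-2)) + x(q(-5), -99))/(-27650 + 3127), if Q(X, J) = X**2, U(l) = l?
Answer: -7219/24523 ≈ -0.29438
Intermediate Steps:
q(c) = 2*c*(-4 + c) (q(c) = (-4 + c)*(2*c) = 2*c*(-4 + c))
x(D, t) = -6 (x(D, t) = -1*6 = -6)
(Q(-85, U(-2)) + x(q(-5), -99))/(-27650 + 3127) = ((-85)**2 - 6)/(-27650 + 3127) = (7225 - 6)/(-24523) = 7219*(-1/24523) = -7219/24523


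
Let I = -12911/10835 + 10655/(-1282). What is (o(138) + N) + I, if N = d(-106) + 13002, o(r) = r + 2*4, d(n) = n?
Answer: 181027510913/13890470 ≈ 13033.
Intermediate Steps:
o(r) = 8 + r (o(r) = r + 8 = 8 + r)
I = -131998827/13890470 (I = -12911*1/10835 + 10655*(-1/1282) = -12911/10835 - 10655/1282 = -131998827/13890470 ≈ -9.5028)
N = 12896 (N = -106 + 13002 = 12896)
(o(138) + N) + I = ((8 + 138) + 12896) - 131998827/13890470 = (146 + 12896) - 131998827/13890470 = 13042 - 131998827/13890470 = 181027510913/13890470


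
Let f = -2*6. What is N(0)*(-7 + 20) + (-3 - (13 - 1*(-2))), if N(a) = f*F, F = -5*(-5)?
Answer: -3918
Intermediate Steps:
f = -12
F = 25
N(a) = -300 (N(a) = -12*25 = -300)
N(0)*(-7 + 20) + (-3 - (13 - 1*(-2))) = -300*(-7 + 20) + (-3 - (13 - 1*(-2))) = -300*13 + (-3 - (13 + 2)) = -3900 + (-3 - 1*15) = -3900 + (-3 - 15) = -3900 - 18 = -3918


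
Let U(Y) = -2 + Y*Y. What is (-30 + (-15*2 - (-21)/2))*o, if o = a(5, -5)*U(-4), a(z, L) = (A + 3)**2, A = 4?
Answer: -33957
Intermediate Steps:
U(Y) = -2 + Y**2
a(z, L) = 49 (a(z, L) = (4 + 3)**2 = 7**2 = 49)
o = 686 (o = 49*(-2 + (-4)**2) = 49*(-2 + 16) = 49*14 = 686)
(-30 + (-15*2 - (-21)/2))*o = (-30 + (-15*2 - (-21)/2))*686 = (-30 + (-30 - (-21)/2))*686 = (-30 + (-30 - 1*(-21/2)))*686 = (-30 + (-30 + 21/2))*686 = (-30 - 39/2)*686 = -99/2*686 = -33957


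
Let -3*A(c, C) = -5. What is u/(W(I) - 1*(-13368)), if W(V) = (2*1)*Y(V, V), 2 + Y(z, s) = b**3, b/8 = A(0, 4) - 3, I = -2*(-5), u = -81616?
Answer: -550908/73823 ≈ -7.4626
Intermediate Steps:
A(c, C) = 5/3 (A(c, C) = -1/3*(-5) = 5/3)
I = 10
b = -32/3 (b = 8*(5/3 - 3) = 8*(-4/3) = -32/3 ≈ -10.667)
Y(z, s) = -32822/27 (Y(z, s) = -2 + (-32/3)**3 = -2 - 32768/27 = -32822/27)
W(V) = -65644/27 (W(V) = (2*1)*(-32822/27) = 2*(-32822/27) = -65644/27)
u/(W(I) - 1*(-13368)) = -81616/(-65644/27 - 1*(-13368)) = -81616/(-65644/27 + 13368) = -81616/295292/27 = -81616*27/295292 = -550908/73823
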